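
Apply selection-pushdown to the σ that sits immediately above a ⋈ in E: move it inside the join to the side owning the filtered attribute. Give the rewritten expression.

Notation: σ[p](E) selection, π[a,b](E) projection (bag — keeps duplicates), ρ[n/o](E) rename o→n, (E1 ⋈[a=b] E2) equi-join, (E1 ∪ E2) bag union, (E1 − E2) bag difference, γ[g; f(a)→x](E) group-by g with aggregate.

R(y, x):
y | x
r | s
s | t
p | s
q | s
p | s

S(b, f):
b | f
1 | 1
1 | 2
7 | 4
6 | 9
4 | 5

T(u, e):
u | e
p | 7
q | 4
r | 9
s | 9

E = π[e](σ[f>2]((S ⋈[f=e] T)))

σ filters on f, owned by the left side.
E' = π[e]((σ[f>2](S) ⋈[f=e] T))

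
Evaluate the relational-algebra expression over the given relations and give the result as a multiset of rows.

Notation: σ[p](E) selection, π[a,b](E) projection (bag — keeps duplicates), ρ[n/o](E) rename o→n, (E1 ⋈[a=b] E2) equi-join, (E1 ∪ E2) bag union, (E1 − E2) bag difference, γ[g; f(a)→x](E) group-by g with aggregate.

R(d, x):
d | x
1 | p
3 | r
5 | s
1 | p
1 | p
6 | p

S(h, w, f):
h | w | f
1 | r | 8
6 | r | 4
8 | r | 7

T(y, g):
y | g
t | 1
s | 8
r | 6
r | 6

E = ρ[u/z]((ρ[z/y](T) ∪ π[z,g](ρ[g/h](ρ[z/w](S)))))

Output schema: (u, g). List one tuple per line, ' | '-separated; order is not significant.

Subexpression sizes:
  T → 4
  ρ[z/y](T) → 4
  S → 3
  ρ[z/w](S) → 3
  ρ[g/h](ρ[z/w](S)) → 3
  π[z,g](ρ[g/h](ρ[z/w](S))) → 3
  (ρ[z/y](T) ∪ π[z,g](ρ[g/h](ρ[z/w](S)))) → 7
  ρ[u/z]((ρ[z/y](T) ∪ π[z,g](ρ[g/h](ρ[z/w](S))))) → 7

== RESULT ==
u | g
r | 1
r | 6
r | 6
r | 6
r | 8
s | 8
t | 1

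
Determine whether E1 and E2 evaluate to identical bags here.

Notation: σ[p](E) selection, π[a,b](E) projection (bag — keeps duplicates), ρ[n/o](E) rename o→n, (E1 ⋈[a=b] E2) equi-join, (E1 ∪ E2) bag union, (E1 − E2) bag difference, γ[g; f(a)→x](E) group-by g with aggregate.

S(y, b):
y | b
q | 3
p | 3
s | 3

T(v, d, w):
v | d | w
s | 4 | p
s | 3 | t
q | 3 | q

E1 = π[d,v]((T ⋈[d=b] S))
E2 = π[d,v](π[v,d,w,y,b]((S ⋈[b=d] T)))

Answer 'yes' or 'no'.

E1 row counts bottom-up:
  T → 3
  S → 3
  (T ⋈[d=b] S) → 6
  π[d,v]((T ⋈[d=b] S)) → 6
E2 row counts bottom-up:
  S → 3
  T → 3
  (S ⋈[b=d] T) → 6
  π[v,d,w,y,b]((S ⋈[b=d] T)) → 6
  π[d,v](π[v,d,w,y,b]((S ⋈[b=d] T))) → 6

E1 and E2 produce the same multiset:
d | v
3 | q
3 | q
3 | q
3 | s
3 | s
3 | s

yes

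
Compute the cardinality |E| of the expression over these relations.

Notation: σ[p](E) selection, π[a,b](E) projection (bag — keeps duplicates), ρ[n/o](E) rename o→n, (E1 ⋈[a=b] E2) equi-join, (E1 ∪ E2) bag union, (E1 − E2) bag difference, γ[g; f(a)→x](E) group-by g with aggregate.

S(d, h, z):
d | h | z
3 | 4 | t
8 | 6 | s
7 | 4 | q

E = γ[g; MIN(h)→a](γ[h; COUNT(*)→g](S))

Row counts bottom-up:
  S → 3
  γ[h; COUNT(*)→g](S) → 2
  γ[g; MIN(h)→a](γ[h; COUNT(*)→g](S)) → 2

|E| = 2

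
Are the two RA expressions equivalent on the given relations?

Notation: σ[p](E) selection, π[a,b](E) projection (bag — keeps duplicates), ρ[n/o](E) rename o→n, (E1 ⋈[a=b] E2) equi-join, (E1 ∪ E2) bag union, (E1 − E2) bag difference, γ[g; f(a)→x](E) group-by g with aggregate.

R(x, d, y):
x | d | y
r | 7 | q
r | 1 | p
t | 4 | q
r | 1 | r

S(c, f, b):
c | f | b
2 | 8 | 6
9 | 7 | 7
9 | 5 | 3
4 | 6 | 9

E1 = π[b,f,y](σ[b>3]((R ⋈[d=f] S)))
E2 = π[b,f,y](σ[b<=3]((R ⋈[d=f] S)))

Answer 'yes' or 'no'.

E1 row counts bottom-up:
  R → 4
  S → 4
  (R ⋈[d=f] S) → 1
  σ[b>3]((R ⋈[d=f] S)) → 1
  π[b,f,y](σ[b>3]((R ⋈[d=f] S))) → 1
E2 row counts bottom-up:
  R → 4
  S → 4
  (R ⋈[d=f] S) → 1
  σ[b<=3]((R ⋈[d=f] S)) → 0
  π[b,f,y](σ[b<=3]((R ⋈[d=f] S))) → 0

E1 result:
b | f | y
7 | 7 | q
E2 result:
b | f | y
(0 rows)
Witness: (7, 7, 'q') appears 1× in E1 but 0× in E2.

no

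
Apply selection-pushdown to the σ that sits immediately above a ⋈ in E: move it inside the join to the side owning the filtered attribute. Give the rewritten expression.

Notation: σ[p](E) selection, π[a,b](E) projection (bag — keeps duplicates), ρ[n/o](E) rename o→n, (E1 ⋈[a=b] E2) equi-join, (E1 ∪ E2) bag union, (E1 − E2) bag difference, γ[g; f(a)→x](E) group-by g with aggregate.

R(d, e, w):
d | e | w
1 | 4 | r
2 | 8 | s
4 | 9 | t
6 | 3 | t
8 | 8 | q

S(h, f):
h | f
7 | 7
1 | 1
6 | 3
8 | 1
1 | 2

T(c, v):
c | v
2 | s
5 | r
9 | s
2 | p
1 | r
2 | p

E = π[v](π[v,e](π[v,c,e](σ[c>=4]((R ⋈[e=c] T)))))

σ filters on c, owned by the right side.
E' = π[v](π[v,e](π[v,c,e]((R ⋈[e=c] σ[c>=4](T)))))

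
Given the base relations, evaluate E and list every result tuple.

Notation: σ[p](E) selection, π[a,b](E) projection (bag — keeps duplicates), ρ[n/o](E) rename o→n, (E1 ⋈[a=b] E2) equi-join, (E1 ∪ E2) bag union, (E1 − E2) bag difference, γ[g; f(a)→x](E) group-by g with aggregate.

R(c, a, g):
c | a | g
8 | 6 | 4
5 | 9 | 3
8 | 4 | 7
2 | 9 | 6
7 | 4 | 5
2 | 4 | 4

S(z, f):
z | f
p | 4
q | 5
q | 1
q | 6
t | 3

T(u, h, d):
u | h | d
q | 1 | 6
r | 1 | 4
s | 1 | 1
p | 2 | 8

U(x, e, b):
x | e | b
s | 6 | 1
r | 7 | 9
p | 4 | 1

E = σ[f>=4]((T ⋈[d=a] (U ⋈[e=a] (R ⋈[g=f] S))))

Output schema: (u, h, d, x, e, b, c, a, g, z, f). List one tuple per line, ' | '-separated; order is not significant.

Subexpression sizes:
  T → 4
  U → 3
  R → 6
  S → 5
  (R ⋈[g=f] S) → 5
  (U ⋈[e=a] (R ⋈[g=f] S)) → 3
  (T ⋈[d=a] (U ⋈[e=a] (R ⋈[g=f] S))) → 3
  σ[f>=4]((T ⋈[d=a] (U ⋈[e=a] (R ⋈[g=f] S)))) → 3

== RESULT ==
u | h | d | x | e | b | c | a | g | z | f
q | 1 | 6 | s | 6 | 1 | 8 | 6 | 4 | p | 4
r | 1 | 4 | p | 4 | 1 | 2 | 4 | 4 | p | 4
r | 1 | 4 | p | 4 | 1 | 7 | 4 | 5 | q | 5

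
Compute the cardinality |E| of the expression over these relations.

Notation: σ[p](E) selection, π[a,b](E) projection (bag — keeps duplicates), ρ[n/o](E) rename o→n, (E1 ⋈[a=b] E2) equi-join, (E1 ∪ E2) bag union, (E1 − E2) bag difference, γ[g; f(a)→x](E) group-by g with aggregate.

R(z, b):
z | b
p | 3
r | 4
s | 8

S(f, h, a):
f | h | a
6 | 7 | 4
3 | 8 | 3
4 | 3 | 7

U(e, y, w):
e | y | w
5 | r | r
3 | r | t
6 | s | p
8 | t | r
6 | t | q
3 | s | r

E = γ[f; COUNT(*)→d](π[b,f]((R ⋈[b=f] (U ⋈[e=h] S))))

Row counts bottom-up:
  R → 3
  U → 6
  S → 3
  (U ⋈[e=h] S) → 3
  (R ⋈[b=f] (U ⋈[e=h] S)) → 3
  π[b,f]((R ⋈[b=f] (U ⋈[e=h] S))) → 3
  γ[f; COUNT(*)→d](π[b,f]((R ⋈[b=f] (U ⋈[e=h] S)))) → 2

|E| = 2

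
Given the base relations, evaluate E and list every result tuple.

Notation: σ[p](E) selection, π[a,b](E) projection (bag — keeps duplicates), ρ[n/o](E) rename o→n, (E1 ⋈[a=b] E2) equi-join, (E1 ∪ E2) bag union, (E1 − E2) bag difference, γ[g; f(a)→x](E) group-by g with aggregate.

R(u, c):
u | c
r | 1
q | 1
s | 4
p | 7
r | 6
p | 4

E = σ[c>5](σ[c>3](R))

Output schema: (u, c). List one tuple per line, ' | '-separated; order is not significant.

Subexpression sizes:
  R → 6
  σ[c>3](R) → 4
  σ[c>5](σ[c>3](R)) → 2

== RESULT ==
u | c
p | 7
r | 6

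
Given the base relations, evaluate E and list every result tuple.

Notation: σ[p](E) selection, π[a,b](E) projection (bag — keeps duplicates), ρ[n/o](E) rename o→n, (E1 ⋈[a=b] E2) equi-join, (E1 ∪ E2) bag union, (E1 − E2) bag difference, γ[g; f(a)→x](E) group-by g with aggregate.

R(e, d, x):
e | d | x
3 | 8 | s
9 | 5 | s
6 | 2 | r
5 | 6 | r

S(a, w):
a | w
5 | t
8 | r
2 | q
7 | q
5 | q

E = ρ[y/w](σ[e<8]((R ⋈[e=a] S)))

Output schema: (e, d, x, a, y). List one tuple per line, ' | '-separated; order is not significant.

Subexpression sizes:
  R → 4
  S → 5
  (R ⋈[e=a] S) → 2
  σ[e<8]((R ⋈[e=a] S)) → 2
  ρ[y/w](σ[e<8]((R ⋈[e=a] S))) → 2

== RESULT ==
e | d | x | a | y
5 | 6 | r | 5 | q
5 | 6 | r | 5 | t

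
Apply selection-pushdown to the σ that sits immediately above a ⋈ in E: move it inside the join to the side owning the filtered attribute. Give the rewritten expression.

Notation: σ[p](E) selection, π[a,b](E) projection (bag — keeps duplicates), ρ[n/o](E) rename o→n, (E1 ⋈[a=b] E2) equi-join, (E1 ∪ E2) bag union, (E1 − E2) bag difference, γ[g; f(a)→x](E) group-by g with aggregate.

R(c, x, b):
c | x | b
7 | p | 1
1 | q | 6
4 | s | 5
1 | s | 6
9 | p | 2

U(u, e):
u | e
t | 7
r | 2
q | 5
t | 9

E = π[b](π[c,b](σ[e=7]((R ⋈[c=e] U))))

σ filters on e, owned by the right side.
E' = π[b](π[c,b]((R ⋈[c=e] σ[e=7](U))))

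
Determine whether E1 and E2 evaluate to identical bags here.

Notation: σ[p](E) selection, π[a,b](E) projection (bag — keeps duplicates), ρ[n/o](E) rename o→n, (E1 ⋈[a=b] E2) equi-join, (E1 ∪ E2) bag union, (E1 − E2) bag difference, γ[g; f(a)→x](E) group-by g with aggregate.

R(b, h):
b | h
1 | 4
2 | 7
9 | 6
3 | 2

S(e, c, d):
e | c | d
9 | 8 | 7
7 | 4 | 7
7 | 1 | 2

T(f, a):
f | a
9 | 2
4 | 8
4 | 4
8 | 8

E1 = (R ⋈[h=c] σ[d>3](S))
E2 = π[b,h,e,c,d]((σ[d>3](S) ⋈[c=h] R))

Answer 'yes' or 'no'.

E1 per-node cardinality:
  R → 4
  S → 3
  σ[d>3](S) → 2
  (R ⋈[h=c] σ[d>3](S)) → 1
E2 per-node cardinality:
  S → 3
  σ[d>3](S) → 2
  R → 4
  (σ[d>3](S) ⋈[c=h] R) → 1
  π[b,h,e,c,d]((σ[d>3](S) ⋈[c=h] R)) → 1

E1 and E2 produce the same multiset:
b | h | e | c | d
1 | 4 | 7 | 4 | 7

yes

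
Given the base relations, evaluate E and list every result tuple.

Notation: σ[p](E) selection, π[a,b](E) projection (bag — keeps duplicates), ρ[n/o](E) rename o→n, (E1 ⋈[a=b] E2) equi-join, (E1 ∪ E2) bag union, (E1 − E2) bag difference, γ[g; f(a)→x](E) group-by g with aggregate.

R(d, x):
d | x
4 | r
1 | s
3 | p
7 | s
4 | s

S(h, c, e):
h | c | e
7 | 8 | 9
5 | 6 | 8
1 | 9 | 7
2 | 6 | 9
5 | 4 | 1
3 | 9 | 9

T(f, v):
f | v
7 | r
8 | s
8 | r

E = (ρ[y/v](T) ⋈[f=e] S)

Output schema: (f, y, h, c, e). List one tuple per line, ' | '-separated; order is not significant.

Row counts bottom-up:
  T → 3
  ρ[y/v](T) → 3
  S → 6
  (ρ[y/v](T) ⋈[f=e] S) → 3

== RESULT ==
f | y | h | c | e
7 | r | 1 | 9 | 7
8 | r | 5 | 6 | 8
8 | s | 5 | 6 | 8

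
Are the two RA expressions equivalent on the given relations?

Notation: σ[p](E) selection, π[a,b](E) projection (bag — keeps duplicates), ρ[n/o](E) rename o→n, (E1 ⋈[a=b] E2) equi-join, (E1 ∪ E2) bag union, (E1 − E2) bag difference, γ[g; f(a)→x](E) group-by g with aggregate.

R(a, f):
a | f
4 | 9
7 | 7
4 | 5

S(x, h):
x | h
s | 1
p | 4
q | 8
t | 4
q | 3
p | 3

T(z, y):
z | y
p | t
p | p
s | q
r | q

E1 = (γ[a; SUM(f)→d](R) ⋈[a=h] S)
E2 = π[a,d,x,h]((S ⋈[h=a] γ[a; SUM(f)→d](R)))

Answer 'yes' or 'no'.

E1 per-node cardinality:
  R → 3
  γ[a; SUM(f)→d](R) → 2
  S → 6
  (γ[a; SUM(f)→d](R) ⋈[a=h] S) → 2
E2 per-node cardinality:
  S → 6
  R → 3
  γ[a; SUM(f)→d](R) → 2
  (S ⋈[h=a] γ[a; SUM(f)→d](R)) → 2
  π[a,d,x,h]((S ⋈[h=a] γ[a; SUM(f)→d](R))) → 2

E1 and E2 produce the same multiset:
a | d | x | h
4 | 14 | p | 4
4 | 14 | t | 4

yes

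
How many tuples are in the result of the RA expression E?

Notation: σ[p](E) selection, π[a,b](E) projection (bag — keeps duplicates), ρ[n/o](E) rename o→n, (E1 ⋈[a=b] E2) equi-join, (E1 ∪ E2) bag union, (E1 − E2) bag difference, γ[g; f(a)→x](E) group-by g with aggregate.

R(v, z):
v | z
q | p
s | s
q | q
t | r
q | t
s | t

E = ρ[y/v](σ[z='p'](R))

Row counts bottom-up:
  R → 6
  σ[z='p'](R) → 1
  ρ[y/v](σ[z='p'](R)) → 1

|E| = 1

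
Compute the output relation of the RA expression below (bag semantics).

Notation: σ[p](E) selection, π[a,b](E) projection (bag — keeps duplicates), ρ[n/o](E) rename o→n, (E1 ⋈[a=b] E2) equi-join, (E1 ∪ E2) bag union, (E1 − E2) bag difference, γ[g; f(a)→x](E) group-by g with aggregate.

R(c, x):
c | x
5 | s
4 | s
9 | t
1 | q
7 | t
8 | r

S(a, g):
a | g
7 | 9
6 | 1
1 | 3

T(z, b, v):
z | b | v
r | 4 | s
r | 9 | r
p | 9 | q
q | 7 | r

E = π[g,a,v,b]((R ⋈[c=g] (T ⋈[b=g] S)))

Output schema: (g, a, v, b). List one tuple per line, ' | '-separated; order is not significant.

Row counts bottom-up:
  R → 6
  T → 4
  S → 3
  (T ⋈[b=g] S) → 2
  (R ⋈[c=g] (T ⋈[b=g] S)) → 2
  π[g,a,v,b]((R ⋈[c=g] (T ⋈[b=g] S))) → 2

== RESULT ==
g | a | v | b
9 | 7 | q | 9
9 | 7 | r | 9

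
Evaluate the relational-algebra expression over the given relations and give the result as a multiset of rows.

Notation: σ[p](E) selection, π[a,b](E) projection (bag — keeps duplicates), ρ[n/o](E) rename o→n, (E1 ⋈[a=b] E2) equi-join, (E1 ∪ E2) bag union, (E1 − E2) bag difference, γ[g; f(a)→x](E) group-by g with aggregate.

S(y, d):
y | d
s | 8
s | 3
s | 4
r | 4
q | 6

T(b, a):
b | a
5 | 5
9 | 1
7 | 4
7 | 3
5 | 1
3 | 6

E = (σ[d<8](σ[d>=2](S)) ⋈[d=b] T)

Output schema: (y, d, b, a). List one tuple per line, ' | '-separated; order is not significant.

Row counts bottom-up:
  S → 5
  σ[d>=2](S) → 5
  σ[d<8](σ[d>=2](S)) → 4
  T → 6
  (σ[d<8](σ[d>=2](S)) ⋈[d=b] T) → 1

== RESULT ==
y | d | b | a
s | 3 | 3 | 6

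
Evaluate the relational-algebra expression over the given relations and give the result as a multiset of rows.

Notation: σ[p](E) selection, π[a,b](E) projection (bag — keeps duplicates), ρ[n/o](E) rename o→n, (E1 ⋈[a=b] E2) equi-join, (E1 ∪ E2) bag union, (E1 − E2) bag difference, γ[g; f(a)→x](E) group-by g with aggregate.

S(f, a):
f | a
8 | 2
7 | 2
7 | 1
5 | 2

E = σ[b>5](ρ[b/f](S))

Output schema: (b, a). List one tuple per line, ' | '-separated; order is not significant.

Per-node cardinality:
  S → 4
  ρ[b/f](S) → 4
  σ[b>5](ρ[b/f](S)) → 3

== RESULT ==
b | a
7 | 1
7 | 2
8 | 2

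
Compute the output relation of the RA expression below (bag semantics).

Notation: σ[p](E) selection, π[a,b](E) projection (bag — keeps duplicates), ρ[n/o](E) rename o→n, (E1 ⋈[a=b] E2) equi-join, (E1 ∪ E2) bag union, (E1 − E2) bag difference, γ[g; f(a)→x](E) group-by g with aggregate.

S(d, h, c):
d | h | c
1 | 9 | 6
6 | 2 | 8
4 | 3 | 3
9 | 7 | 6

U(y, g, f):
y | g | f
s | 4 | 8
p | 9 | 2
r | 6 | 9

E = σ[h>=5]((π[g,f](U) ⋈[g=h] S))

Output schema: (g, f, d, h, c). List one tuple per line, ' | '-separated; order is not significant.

Row counts bottom-up:
  U → 3
  π[g,f](U) → 3
  S → 4
  (π[g,f](U) ⋈[g=h] S) → 1
  σ[h>=5]((π[g,f](U) ⋈[g=h] S)) → 1

== RESULT ==
g | f | d | h | c
9 | 2 | 1 | 9 | 6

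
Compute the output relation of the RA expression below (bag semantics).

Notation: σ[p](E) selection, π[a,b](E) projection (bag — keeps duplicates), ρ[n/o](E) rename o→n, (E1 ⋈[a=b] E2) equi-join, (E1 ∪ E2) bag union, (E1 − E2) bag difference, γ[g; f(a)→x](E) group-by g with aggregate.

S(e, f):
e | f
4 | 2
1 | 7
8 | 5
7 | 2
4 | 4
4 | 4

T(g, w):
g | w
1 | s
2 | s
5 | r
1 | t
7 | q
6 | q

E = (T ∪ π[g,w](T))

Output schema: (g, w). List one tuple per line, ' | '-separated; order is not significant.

Per-node cardinality:
  T → 6
  T → 6
  π[g,w](T) → 6
  (T ∪ π[g,w](T)) → 12

== RESULT ==
g | w
1 | s
1 | s
1 | t
1 | t
2 | s
2 | s
5 | r
5 | r
6 | q
6 | q
7 | q
7 | q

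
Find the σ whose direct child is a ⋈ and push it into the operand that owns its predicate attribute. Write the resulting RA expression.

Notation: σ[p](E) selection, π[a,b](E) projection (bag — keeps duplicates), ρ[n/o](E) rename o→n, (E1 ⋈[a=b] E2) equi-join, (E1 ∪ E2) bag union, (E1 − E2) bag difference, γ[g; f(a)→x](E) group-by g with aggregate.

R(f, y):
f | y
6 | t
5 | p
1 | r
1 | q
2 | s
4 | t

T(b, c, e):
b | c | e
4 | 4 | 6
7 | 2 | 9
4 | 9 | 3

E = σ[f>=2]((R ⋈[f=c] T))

σ filters on f, owned by the left side.
E' = (σ[f>=2](R) ⋈[f=c] T)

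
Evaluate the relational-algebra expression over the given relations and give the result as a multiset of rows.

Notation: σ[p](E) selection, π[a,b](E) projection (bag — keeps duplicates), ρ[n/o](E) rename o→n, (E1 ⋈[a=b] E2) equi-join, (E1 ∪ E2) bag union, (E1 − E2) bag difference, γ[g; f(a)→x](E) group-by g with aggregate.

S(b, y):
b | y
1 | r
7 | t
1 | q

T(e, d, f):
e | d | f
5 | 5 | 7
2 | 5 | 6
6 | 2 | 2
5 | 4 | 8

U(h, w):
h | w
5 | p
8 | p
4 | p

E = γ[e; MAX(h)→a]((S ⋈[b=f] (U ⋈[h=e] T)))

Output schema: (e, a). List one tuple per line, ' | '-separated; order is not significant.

Per-node cardinality:
  S → 3
  U → 3
  T → 4
  (U ⋈[h=e] T) → 2
  (S ⋈[b=f] (U ⋈[h=e] T)) → 1
  γ[e; MAX(h)→a]((S ⋈[b=f] (U ⋈[h=e] T))) → 1

== RESULT ==
e | a
5 | 5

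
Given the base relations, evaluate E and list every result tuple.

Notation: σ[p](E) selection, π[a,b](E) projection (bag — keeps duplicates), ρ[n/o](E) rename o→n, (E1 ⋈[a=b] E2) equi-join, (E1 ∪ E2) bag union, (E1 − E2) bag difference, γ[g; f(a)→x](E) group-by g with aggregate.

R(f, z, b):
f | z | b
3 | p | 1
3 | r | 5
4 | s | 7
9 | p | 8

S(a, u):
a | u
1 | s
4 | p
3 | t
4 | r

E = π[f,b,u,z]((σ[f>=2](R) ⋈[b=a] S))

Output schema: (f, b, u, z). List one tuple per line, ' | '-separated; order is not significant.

Row counts bottom-up:
  R → 4
  σ[f>=2](R) → 4
  S → 4
  (σ[f>=2](R) ⋈[b=a] S) → 1
  π[f,b,u,z]((σ[f>=2](R) ⋈[b=a] S)) → 1

== RESULT ==
f | b | u | z
3 | 1 | s | p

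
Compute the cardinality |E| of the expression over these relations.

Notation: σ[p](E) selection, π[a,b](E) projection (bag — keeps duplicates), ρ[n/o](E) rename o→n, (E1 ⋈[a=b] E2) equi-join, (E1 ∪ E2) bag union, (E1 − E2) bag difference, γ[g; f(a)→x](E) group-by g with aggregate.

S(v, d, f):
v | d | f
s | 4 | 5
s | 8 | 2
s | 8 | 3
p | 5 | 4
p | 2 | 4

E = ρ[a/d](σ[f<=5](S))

Per-node cardinality:
  S → 5
  σ[f<=5](S) → 5
  ρ[a/d](σ[f<=5](S)) → 5

|E| = 5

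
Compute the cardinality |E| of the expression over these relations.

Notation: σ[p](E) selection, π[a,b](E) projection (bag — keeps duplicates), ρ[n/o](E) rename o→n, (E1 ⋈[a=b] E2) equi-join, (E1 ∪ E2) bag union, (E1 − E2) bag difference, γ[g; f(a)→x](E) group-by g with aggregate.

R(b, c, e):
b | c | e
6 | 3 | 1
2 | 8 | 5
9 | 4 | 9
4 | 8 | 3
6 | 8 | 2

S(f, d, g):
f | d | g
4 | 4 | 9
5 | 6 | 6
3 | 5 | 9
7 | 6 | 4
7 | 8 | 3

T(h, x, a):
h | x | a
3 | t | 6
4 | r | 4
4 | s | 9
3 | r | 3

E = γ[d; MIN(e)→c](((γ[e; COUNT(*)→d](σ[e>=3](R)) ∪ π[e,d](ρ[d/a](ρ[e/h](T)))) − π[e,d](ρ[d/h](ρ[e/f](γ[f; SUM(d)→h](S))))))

Stepwise |·|:
  R → 5
  σ[e>=3](R) → 3
  γ[e; COUNT(*)→d](σ[e>=3](R)) → 3
  T → 4
  ρ[e/h](T) → 4
  ρ[d/a](ρ[e/h](T)) → 4
  π[e,d](ρ[d/a](ρ[e/h](T))) → 4
  (γ[e; COUNT(*)→d](σ[e>=3](R)) ∪ π[e,d](ρ[d/a](ρ[e/h](T)))) → 7
  S → 5
  γ[f; SUM(d)→h](S) → 4
  ρ[e/f](γ[f; SUM(d)→h](S)) → 4
  ρ[d/h](ρ[e/f](γ[f; SUM(d)→h](S))) → 4
  π[e,d](ρ[d/h](ρ[e/f](γ[f; SUM(d)→h](S)))) → 4
  ((γ[e; COUNT(*)→d](σ[e>=3](R)) ∪ π[e,d](ρ[d/a](ρ[e/h](T)))) − π[e,d](ρ[d/h](ρ[e/f](γ[f; SUM(d)→h](S))))) → 6
  γ[d; MIN(e)→c](((γ[e; COUNT(*)→d](σ[e>=3](R)) ∪ π[e,d](ρ[d/a](ρ[e/h](T)))) − π[e,d](ρ[d/h](ρ[e/f](γ[f; SUM(d)→h](S)))))) → 4

|E| = 4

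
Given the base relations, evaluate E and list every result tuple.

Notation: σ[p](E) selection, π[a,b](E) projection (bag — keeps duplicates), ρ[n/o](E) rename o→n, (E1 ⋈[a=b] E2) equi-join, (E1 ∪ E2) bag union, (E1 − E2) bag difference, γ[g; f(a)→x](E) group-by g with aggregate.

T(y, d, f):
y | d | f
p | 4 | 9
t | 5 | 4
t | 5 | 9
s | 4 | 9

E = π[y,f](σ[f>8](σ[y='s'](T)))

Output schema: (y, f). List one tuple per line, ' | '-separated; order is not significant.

Row counts bottom-up:
  T → 4
  σ[y='s'](T) → 1
  σ[f>8](σ[y='s'](T)) → 1
  π[y,f](σ[f>8](σ[y='s'](T))) → 1

== RESULT ==
y | f
s | 9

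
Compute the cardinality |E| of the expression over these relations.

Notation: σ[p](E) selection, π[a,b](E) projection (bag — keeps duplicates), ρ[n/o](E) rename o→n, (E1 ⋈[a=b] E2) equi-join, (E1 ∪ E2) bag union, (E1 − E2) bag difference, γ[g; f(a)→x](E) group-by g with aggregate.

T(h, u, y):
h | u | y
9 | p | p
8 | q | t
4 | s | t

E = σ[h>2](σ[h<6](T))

Per-node cardinality:
  T → 3
  σ[h<6](T) → 1
  σ[h>2](σ[h<6](T)) → 1

|E| = 1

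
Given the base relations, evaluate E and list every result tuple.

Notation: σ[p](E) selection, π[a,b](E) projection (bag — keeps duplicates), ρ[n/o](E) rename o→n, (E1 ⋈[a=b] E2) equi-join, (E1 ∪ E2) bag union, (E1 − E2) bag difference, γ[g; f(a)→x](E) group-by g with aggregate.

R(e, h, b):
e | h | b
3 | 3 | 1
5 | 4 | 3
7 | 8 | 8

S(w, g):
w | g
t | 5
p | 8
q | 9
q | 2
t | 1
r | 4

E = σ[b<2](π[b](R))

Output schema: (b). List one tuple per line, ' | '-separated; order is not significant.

Row counts bottom-up:
  R → 3
  π[b](R) → 3
  σ[b<2](π[b](R)) → 1

== RESULT ==
b
1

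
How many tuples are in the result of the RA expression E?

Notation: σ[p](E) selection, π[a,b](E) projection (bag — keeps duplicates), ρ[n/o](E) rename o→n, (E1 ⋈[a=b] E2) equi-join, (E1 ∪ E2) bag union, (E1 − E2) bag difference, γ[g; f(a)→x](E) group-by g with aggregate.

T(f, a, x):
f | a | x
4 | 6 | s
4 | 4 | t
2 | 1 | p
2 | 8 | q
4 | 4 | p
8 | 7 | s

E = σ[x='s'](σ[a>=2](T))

Subexpression sizes:
  T → 6
  σ[a>=2](T) → 5
  σ[x='s'](σ[a>=2](T)) → 2

|E| = 2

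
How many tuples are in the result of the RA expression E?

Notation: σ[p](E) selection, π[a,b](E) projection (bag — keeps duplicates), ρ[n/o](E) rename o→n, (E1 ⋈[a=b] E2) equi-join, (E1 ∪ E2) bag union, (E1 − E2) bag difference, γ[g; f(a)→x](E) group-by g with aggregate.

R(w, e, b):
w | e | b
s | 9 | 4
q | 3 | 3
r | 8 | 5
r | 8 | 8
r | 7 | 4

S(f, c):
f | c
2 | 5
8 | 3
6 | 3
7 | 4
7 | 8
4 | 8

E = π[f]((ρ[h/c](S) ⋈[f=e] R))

Per-node cardinality:
  S → 6
  ρ[h/c](S) → 6
  R → 5
  (ρ[h/c](S) ⋈[f=e] R) → 4
  π[f]((ρ[h/c](S) ⋈[f=e] R)) → 4

|E| = 4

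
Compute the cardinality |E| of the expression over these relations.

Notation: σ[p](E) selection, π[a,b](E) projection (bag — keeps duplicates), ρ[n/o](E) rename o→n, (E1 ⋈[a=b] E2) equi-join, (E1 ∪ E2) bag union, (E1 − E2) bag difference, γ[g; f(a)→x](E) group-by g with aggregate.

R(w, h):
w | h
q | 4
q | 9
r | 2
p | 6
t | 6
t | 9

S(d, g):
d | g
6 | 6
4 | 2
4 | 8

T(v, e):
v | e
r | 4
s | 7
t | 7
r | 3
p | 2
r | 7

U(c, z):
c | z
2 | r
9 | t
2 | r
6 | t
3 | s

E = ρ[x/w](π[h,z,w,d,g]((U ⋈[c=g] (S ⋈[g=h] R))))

Row counts bottom-up:
  U → 5
  S → 3
  R → 6
  (S ⋈[g=h] R) → 3
  (U ⋈[c=g] (S ⋈[g=h] R)) → 4
  π[h,z,w,d,g]((U ⋈[c=g] (S ⋈[g=h] R))) → 4
  ρ[x/w](π[h,z,w,d,g]((U ⋈[c=g] (S ⋈[g=h] R)))) → 4

|E| = 4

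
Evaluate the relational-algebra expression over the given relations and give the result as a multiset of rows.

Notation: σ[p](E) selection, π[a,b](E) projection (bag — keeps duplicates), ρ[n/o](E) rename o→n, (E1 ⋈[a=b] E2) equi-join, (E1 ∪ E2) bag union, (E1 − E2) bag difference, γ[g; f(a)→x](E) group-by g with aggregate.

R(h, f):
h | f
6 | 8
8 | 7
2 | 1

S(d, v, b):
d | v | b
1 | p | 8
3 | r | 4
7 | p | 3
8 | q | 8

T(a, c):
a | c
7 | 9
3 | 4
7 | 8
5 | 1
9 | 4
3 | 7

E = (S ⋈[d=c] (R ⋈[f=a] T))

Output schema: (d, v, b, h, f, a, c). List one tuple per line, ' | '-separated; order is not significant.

Per-node cardinality:
  S → 4
  R → 3
  T → 6
  (R ⋈[f=a] T) → 2
  (S ⋈[d=c] (R ⋈[f=a] T)) → 1

== RESULT ==
d | v | b | h | f | a | c
8 | q | 8 | 8 | 7 | 7 | 8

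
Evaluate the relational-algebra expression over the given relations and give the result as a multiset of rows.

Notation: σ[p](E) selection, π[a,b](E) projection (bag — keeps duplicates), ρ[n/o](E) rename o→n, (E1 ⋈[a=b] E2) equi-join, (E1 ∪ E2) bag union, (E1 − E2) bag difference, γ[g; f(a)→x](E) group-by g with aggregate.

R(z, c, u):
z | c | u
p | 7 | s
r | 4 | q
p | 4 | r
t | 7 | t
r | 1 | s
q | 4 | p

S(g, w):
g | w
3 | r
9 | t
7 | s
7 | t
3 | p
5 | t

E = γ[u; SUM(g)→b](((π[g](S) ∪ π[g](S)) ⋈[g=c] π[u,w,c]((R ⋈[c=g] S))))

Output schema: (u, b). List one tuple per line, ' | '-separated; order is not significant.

Per-node cardinality:
  S → 6
  π[g](S) → 6
  S → 6
  π[g](S) → 6
  (π[g](S) ∪ π[g](S)) → 12
  R → 6
  S → 6
  (R ⋈[c=g] S) → 4
  π[u,w,c]((R ⋈[c=g] S)) → 4
  ((π[g](S) ∪ π[g](S)) ⋈[g=c] π[u,w,c]((R ⋈[c=g] S))) → 16
  γ[u; SUM(g)→b](((π[g](S) ∪ π[g](S)) ⋈[g=c] π[u,w,c]((R ⋈[c=g] S)))) → 2

== RESULT ==
u | b
s | 56
t | 56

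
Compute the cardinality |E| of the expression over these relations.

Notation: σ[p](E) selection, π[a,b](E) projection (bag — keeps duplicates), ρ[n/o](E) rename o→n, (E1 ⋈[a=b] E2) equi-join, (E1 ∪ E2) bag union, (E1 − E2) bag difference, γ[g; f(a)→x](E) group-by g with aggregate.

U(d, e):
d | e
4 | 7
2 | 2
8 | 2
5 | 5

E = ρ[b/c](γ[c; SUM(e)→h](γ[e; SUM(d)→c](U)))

Per-node cardinality:
  U → 4
  γ[e; SUM(d)→c](U) → 3
  γ[c; SUM(e)→h](γ[e; SUM(d)→c](U)) → 3
  ρ[b/c](γ[c; SUM(e)→h](γ[e; SUM(d)→c](U))) → 3

|E| = 3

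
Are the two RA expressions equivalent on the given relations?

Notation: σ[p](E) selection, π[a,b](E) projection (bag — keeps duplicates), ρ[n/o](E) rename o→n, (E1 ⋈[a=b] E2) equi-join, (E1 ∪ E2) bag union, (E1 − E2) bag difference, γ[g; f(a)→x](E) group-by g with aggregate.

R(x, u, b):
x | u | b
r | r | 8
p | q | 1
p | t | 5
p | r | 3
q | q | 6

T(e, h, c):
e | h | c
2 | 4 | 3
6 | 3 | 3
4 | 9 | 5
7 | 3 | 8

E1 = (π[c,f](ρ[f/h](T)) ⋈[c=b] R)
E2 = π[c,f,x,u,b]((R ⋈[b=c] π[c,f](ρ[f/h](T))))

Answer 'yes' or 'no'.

E1 stepwise |·|:
  T → 4
  ρ[f/h](T) → 4
  π[c,f](ρ[f/h](T)) → 4
  R → 5
  (π[c,f](ρ[f/h](T)) ⋈[c=b] R) → 4
E2 stepwise |·|:
  R → 5
  T → 4
  ρ[f/h](T) → 4
  π[c,f](ρ[f/h](T)) → 4
  (R ⋈[b=c] π[c,f](ρ[f/h](T))) → 4
  π[c,f,x,u,b]((R ⋈[b=c] π[c,f](ρ[f/h](T)))) → 4

E1 and E2 produce the same multiset:
c | f | x | u | b
3 | 3 | p | r | 3
3 | 4 | p | r | 3
5 | 9 | p | t | 5
8 | 3 | r | r | 8

yes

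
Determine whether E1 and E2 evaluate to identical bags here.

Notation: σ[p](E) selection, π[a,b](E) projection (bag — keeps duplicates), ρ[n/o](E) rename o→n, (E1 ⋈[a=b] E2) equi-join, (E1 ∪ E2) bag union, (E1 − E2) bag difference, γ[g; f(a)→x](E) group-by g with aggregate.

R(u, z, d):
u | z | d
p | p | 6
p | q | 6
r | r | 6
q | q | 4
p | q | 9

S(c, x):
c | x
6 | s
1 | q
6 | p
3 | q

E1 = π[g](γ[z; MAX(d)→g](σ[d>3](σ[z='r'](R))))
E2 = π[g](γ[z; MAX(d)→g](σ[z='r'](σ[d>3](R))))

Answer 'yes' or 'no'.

E1 per-node cardinality:
  R → 5
  σ[z='r'](R) → 1
  σ[d>3](σ[z='r'](R)) → 1
  γ[z; MAX(d)→g](σ[d>3](σ[z='r'](R))) → 1
  π[g](γ[z; MAX(d)→g](σ[d>3](σ[z='r'](R)))) → 1
E2 per-node cardinality:
  R → 5
  σ[d>3](R) → 5
  σ[z='r'](σ[d>3](R)) → 1
  γ[z; MAX(d)→g](σ[z='r'](σ[d>3](R))) → 1
  π[g](γ[z; MAX(d)→g](σ[z='r'](σ[d>3](R)))) → 1

E1 and E2 produce the same multiset:
g
6

yes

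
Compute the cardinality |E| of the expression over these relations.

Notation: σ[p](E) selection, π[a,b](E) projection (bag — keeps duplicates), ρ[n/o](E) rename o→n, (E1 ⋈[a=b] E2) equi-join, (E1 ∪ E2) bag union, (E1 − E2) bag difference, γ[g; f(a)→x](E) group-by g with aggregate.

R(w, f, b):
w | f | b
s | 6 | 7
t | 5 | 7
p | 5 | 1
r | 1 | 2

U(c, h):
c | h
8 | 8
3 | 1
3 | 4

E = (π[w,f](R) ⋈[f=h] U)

Row counts bottom-up:
  R → 4
  π[w,f](R) → 4
  U → 3
  (π[w,f](R) ⋈[f=h] U) → 1

|E| = 1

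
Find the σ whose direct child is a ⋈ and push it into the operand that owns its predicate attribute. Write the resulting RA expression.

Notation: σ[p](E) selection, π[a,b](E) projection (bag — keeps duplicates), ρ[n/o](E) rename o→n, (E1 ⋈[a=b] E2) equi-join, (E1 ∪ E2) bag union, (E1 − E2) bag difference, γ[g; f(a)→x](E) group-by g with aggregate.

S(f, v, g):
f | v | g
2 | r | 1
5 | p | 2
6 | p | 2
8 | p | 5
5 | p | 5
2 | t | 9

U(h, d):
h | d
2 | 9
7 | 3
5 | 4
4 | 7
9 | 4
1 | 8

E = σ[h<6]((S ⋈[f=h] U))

σ filters on h, owned by the right side.
E' = (S ⋈[f=h] σ[h<6](U))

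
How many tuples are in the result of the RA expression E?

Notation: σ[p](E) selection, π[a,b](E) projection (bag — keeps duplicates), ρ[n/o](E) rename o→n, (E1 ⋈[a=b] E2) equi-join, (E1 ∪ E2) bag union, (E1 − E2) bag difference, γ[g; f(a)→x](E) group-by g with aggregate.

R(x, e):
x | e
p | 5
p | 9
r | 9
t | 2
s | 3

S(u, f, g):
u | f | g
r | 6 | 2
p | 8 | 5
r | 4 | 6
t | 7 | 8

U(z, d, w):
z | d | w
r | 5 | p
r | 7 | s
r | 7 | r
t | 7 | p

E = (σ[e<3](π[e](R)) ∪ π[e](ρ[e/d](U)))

Per-node cardinality:
  R → 5
  π[e](R) → 5
  σ[e<3](π[e](R)) → 1
  U → 4
  ρ[e/d](U) → 4
  π[e](ρ[e/d](U)) → 4
  (σ[e<3](π[e](R)) ∪ π[e](ρ[e/d](U))) → 5

|E| = 5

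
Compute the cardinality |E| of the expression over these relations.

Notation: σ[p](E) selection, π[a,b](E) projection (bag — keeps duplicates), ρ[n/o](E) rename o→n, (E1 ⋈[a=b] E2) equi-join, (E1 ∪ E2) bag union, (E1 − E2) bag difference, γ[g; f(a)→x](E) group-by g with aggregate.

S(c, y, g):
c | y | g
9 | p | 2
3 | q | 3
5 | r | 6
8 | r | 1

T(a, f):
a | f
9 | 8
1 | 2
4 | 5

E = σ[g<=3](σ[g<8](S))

Subexpression sizes:
  S → 4
  σ[g<8](S) → 4
  σ[g<=3](σ[g<8](S)) → 3

|E| = 3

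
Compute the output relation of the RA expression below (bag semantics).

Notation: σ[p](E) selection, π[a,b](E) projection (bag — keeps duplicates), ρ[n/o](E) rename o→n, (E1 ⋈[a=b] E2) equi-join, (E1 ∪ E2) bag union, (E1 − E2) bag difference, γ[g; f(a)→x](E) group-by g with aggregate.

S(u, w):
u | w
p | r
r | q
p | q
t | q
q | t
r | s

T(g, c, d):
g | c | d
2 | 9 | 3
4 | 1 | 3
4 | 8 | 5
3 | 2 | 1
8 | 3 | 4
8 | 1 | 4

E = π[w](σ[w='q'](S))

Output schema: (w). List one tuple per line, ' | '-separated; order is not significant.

Subexpression sizes:
  S → 6
  σ[w='q'](S) → 3
  π[w](σ[w='q'](S)) → 3

== RESULT ==
w
q
q
q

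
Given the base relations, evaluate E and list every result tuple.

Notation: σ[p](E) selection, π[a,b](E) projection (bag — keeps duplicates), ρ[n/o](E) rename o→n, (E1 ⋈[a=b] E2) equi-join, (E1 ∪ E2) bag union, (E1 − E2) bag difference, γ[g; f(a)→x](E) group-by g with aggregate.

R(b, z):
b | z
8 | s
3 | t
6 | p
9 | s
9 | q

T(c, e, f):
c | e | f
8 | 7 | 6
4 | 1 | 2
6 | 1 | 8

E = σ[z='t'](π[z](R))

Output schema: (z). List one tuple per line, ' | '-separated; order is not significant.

Stepwise |·|:
  R → 5
  π[z](R) → 5
  σ[z='t'](π[z](R)) → 1

== RESULT ==
z
t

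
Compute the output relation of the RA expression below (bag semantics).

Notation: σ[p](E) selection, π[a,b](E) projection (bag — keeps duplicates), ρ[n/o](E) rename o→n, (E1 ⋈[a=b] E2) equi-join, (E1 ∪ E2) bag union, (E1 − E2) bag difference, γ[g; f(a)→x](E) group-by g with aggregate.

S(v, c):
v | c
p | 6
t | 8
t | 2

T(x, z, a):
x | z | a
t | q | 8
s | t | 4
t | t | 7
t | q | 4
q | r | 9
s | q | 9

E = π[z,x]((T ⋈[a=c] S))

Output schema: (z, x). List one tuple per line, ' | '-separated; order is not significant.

Stepwise |·|:
  T → 6
  S → 3
  (T ⋈[a=c] S) → 1
  π[z,x]((T ⋈[a=c] S)) → 1

== RESULT ==
z | x
q | t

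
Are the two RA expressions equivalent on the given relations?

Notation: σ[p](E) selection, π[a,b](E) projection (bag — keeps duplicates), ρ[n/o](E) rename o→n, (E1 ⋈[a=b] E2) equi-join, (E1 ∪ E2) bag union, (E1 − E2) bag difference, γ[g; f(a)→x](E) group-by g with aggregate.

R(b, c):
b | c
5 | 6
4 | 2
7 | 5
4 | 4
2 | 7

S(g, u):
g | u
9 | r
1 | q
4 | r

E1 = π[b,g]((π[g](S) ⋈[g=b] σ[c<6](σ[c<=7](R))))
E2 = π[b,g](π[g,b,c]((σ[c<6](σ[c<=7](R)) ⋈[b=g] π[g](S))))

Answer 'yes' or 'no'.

E1 subexpression sizes:
  S → 3
  π[g](S) → 3
  R → 5
  σ[c<=7](R) → 5
  σ[c<6](σ[c<=7](R)) → 3
  (π[g](S) ⋈[g=b] σ[c<6](σ[c<=7](R))) → 2
  π[b,g]((π[g](S) ⋈[g=b] σ[c<6](σ[c<=7](R)))) → 2
E2 subexpression sizes:
  R → 5
  σ[c<=7](R) → 5
  σ[c<6](σ[c<=7](R)) → 3
  S → 3
  π[g](S) → 3
  (σ[c<6](σ[c<=7](R)) ⋈[b=g] π[g](S)) → 2
  π[g,b,c]((σ[c<6](σ[c<=7](R)) ⋈[b=g] π[g](S))) → 2
  π[b,g](π[g,b,c]((σ[c<6](σ[c<=7](R)) ⋈[b=g] π[g](S)))) → 2

E1 and E2 produce the same multiset:
b | g
4 | 4
4 | 4

yes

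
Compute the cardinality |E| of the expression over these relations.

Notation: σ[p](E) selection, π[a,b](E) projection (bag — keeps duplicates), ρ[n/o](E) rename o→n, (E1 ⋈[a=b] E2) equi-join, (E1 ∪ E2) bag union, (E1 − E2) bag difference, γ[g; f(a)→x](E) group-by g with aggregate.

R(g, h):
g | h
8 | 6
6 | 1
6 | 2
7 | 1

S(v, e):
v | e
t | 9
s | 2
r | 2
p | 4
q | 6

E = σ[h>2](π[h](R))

Stepwise |·|:
  R → 4
  π[h](R) → 4
  σ[h>2](π[h](R)) → 1

|E| = 1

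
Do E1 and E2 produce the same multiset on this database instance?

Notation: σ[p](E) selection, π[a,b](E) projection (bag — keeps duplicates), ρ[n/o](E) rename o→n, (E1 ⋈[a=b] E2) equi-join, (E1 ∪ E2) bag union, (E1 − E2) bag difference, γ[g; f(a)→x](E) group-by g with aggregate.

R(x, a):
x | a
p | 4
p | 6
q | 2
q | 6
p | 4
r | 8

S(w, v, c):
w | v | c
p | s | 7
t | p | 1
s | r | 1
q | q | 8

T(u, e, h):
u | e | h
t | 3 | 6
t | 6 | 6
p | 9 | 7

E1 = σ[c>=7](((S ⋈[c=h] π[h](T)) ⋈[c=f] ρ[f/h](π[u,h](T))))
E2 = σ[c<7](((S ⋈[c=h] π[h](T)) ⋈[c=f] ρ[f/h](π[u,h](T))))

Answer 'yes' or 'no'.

E1 subexpression sizes:
  S → 4
  T → 3
  π[h](T) → 3
  (S ⋈[c=h] π[h](T)) → 1
  T → 3
  π[u,h](T) → 3
  ρ[f/h](π[u,h](T)) → 3
  ((S ⋈[c=h] π[h](T)) ⋈[c=f] ρ[f/h](π[u,h](T))) → 1
  σ[c>=7](((S ⋈[c=h] π[h](T)) ⋈[c=f] ρ[f/h](π[u,h](T)))) → 1
E2 subexpression sizes:
  S → 4
  T → 3
  π[h](T) → 3
  (S ⋈[c=h] π[h](T)) → 1
  T → 3
  π[u,h](T) → 3
  ρ[f/h](π[u,h](T)) → 3
  ((S ⋈[c=h] π[h](T)) ⋈[c=f] ρ[f/h](π[u,h](T))) → 1
  σ[c<7](((S ⋈[c=h] π[h](T)) ⋈[c=f] ρ[f/h](π[u,h](T)))) → 0

E1 result:
w | v | c | h | u | f
p | s | 7 | 7 | p | 7
E2 result:
w | v | c | h | u | f
(0 rows)
Witness: ('p', 's', 7, 7, 'p', 7) appears 1× in E1 but 0× in E2.

no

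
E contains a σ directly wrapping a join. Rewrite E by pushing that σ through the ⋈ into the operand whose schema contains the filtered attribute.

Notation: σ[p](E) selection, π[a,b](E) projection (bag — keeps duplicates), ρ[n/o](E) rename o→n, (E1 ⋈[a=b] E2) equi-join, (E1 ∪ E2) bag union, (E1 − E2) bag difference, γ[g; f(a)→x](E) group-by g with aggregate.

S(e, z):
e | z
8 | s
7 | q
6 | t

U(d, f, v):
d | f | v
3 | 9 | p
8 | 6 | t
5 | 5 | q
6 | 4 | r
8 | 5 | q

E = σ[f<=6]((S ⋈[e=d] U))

σ filters on f, owned by the right side.
E' = (S ⋈[e=d] σ[f<=6](U))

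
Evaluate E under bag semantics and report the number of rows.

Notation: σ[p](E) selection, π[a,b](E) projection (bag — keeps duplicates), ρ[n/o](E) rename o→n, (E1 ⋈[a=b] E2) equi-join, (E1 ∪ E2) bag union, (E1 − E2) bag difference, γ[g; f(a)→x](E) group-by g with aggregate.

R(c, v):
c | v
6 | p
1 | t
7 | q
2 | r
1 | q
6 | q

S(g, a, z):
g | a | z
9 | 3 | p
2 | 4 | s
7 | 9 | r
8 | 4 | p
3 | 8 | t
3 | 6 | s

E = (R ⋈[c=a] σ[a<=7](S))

Row counts bottom-up:
  R → 6
  S → 6
  σ[a<=7](S) → 4
  (R ⋈[c=a] σ[a<=7](S)) → 2

|E| = 2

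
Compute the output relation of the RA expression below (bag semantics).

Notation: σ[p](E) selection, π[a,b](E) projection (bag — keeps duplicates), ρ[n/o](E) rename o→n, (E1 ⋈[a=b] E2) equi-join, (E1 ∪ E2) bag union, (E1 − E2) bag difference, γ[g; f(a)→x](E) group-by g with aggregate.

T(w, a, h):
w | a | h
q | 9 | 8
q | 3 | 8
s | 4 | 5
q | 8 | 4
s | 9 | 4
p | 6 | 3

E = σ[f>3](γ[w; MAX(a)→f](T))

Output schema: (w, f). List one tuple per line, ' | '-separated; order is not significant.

Stepwise |·|:
  T → 6
  γ[w; MAX(a)→f](T) → 3
  σ[f>3](γ[w; MAX(a)→f](T)) → 3

== RESULT ==
w | f
p | 6
q | 9
s | 9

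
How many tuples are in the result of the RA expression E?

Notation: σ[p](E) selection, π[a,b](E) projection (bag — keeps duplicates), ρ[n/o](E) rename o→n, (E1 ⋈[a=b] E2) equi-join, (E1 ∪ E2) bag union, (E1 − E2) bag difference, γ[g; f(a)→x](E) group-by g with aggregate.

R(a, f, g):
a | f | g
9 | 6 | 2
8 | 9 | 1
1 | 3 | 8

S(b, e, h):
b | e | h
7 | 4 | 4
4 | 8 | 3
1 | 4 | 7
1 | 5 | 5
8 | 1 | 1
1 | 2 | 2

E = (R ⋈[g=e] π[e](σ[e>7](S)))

Row counts bottom-up:
  R → 3
  S → 6
  σ[e>7](S) → 1
  π[e](σ[e>7](S)) → 1
  (R ⋈[g=e] π[e](σ[e>7](S))) → 1

|E| = 1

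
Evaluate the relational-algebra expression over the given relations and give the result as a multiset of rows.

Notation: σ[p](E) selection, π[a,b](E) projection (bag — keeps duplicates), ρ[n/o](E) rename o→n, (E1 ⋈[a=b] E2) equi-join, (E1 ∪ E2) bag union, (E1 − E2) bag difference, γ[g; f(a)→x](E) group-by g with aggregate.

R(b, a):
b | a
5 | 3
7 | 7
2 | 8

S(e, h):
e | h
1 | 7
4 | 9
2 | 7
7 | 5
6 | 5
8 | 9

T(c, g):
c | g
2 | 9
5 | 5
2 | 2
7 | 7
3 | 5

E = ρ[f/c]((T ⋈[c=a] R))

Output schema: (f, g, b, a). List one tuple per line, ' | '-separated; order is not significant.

Stepwise |·|:
  T → 5
  R → 3
  (T ⋈[c=a] R) → 2
  ρ[f/c]((T ⋈[c=a] R)) → 2

== RESULT ==
f | g | b | a
3 | 5 | 5 | 3
7 | 7 | 7 | 7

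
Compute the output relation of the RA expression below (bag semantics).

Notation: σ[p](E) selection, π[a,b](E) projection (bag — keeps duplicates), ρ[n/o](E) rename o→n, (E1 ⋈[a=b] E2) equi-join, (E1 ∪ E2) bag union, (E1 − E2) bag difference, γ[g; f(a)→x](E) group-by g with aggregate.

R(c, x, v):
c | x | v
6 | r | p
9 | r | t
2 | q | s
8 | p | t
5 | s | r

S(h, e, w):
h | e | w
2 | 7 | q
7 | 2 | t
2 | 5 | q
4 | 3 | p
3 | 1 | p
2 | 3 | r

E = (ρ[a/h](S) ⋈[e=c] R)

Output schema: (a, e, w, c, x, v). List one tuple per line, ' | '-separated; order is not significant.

Row counts bottom-up:
  S → 6
  ρ[a/h](S) → 6
  R → 5
  (ρ[a/h](S) ⋈[e=c] R) → 2

== RESULT ==
a | e | w | c | x | v
2 | 5 | q | 5 | s | r
7 | 2 | t | 2 | q | s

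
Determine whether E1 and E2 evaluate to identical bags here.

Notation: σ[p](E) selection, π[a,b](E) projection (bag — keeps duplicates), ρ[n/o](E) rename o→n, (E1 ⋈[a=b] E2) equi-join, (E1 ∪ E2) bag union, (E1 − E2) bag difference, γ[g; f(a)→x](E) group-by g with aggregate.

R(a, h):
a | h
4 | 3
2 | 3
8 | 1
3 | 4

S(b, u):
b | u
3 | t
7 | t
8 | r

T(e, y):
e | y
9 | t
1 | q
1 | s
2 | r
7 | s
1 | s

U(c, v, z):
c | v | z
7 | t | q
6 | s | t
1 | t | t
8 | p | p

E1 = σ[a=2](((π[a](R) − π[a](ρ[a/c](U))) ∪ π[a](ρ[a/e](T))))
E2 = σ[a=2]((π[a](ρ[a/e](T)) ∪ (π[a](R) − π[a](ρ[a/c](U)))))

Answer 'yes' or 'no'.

E1 stepwise |·|:
  R → 4
  π[a](R) → 4
  U → 4
  ρ[a/c](U) → 4
  π[a](ρ[a/c](U)) → 4
  (π[a](R) − π[a](ρ[a/c](U))) → 3
  T → 6
  ρ[a/e](T) → 6
  π[a](ρ[a/e](T)) → 6
  ((π[a](R) − π[a](ρ[a/c](U))) ∪ π[a](ρ[a/e](T))) → 9
  σ[a=2](((π[a](R) − π[a](ρ[a/c](U))) ∪ π[a](ρ[a/e](T)))) → 2
E2 stepwise |·|:
  T → 6
  ρ[a/e](T) → 6
  π[a](ρ[a/e](T)) → 6
  R → 4
  π[a](R) → 4
  U → 4
  ρ[a/c](U) → 4
  π[a](ρ[a/c](U)) → 4
  (π[a](R) − π[a](ρ[a/c](U))) → 3
  (π[a](ρ[a/e](T)) ∪ (π[a](R) − π[a](ρ[a/c](U)))) → 9
  σ[a=2]((π[a](ρ[a/e](T)) ∪ (π[a](R) − π[a](ρ[a/c](U))))) → 2

E1 and E2 produce the same multiset:
a
2
2

yes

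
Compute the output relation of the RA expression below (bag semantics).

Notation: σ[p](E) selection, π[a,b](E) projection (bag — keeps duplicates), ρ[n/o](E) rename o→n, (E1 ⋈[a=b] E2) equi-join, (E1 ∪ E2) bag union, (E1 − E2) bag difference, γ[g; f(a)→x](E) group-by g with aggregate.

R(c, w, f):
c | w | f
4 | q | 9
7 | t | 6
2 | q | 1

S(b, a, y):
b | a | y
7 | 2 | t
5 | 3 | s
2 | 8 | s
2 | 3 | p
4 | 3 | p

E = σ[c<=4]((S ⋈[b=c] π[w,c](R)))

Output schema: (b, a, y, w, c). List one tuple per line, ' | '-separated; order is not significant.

Row counts bottom-up:
  S → 5
  R → 3
  π[w,c](R) → 3
  (S ⋈[b=c] π[w,c](R)) → 4
  σ[c<=4]((S ⋈[b=c] π[w,c](R))) → 3

== RESULT ==
b | a | y | w | c
2 | 3 | p | q | 2
2 | 8 | s | q | 2
4 | 3 | p | q | 4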